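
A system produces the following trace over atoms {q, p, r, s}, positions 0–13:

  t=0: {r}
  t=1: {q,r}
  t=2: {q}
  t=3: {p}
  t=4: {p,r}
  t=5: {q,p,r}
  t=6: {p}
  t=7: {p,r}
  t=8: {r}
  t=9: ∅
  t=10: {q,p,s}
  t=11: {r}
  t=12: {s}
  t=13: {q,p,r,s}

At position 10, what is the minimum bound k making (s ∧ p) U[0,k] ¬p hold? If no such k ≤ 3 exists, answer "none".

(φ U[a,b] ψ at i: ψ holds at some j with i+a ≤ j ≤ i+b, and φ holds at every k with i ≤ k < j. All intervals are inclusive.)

Need earliest j ≥ 10 with ¬p, and (s ∧ p) at every k in [10,j-1].
  j=10: rhs fails.
  j=11: rhs holds; lhs holds on [10,10]. k = 1.

1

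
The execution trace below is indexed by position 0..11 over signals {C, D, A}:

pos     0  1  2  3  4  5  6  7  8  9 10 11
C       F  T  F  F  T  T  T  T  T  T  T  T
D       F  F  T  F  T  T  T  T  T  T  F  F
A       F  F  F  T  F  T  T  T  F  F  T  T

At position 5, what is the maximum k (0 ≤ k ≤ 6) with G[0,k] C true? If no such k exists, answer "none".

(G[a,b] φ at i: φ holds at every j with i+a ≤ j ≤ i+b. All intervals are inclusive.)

6

C must hold from j=5 onward; find where it first fails.
  j=5: holds
  j=6: holds
  j=7: holds
  j=8: holds
  j=9: holds
  j=10: holds
  j=11: holds
Holds through j=11; largest k = 6.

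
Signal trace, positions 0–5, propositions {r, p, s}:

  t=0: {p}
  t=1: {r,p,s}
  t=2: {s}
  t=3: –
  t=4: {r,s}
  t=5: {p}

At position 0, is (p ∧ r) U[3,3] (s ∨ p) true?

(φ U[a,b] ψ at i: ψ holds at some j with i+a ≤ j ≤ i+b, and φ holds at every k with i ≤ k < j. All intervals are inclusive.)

False

Need some j in [3,3] with (s ∨ p), and (p ∧ r) at every k in [0,j-1].
  j=3: (s ∨ p) false.
No j in the window works → until fails.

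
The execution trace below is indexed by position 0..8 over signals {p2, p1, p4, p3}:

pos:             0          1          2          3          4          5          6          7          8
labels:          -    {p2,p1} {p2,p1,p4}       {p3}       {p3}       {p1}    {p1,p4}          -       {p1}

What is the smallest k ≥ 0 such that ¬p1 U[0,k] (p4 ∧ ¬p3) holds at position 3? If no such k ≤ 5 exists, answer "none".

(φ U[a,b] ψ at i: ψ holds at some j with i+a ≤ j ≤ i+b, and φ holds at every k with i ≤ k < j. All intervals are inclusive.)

Need earliest j ≥ 3 with (p4 ∧ ¬p3), and ¬p1 at every k in [3,j-1].
  j=3: rhs fails.
  j=4: rhs fails.
  j=5: rhs fails.
  j=6: rhs holds but lhs fails at k=5.
  j=7: rhs fails.
  j=8: rhs fails.
No witness within the range → none.

none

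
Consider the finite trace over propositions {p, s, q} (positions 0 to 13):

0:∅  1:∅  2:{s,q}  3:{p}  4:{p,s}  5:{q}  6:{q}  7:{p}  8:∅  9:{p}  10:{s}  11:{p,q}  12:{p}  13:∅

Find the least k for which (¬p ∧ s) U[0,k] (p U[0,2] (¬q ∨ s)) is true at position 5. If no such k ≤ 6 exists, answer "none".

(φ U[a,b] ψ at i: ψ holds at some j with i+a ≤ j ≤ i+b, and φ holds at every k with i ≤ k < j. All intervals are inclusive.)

Need earliest j ≥ 5 with (p U[0,2] (¬q ∨ s)), and (¬p ∧ s) at every k in [5,j-1].
  j=5: rhs fails.
  j=6: rhs fails.
  j=7: rhs holds but lhs fails at k=5.
  j=8: rhs holds but lhs fails at k=5.
  j=9: rhs holds but lhs fails at k=5.
  j=10: rhs holds but lhs fails at k=5.
  j=11: rhs holds but lhs fails at k=5.
No witness within the range → none.

none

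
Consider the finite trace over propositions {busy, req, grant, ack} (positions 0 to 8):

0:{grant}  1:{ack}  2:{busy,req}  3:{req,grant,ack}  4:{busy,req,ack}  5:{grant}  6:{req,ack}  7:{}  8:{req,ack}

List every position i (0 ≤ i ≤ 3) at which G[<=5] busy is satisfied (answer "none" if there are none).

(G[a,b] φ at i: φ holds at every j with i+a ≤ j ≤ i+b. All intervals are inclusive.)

none

Evaluate at each i in [0,3]:
  i=0: ✗ (fails at j=0)
  i=1: ✗ (fails at j=1)
  i=2: ✗ (fails at j=3)
  i=3: ✗ (fails at j=3)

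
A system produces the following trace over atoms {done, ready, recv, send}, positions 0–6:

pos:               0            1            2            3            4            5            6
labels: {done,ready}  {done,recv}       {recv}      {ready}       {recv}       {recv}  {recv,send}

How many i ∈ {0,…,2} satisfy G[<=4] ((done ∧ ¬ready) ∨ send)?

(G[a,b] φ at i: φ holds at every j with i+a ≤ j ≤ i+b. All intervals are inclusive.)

Evaluate at each i in [0,2]:
  i=0: ✗ (fails at j=0)
  i=1: ✗ (fails at j=2)
  i=2: ✗ (fails at j=2)
Positions where it holds: {} → 0.

0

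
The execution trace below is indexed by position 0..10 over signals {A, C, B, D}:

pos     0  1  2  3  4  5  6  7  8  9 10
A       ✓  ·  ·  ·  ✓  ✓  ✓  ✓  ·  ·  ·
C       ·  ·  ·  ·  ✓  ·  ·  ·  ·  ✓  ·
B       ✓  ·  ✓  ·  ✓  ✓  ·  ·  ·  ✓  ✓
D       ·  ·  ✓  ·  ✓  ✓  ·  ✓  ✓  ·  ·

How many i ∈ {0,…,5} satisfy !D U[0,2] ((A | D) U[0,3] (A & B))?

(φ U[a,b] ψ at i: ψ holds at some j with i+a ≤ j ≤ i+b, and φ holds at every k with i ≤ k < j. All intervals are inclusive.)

Evaluate at each i in [0,5]:
  i=0: ✓ (rhs at j=0)
  i=1: ✗ (no rhs in [1,3])
  i=2: ✗ (lhs fails at k=2 before rhs at j=4)
  i=3: ✓ (rhs at j=4; lhs holds on [3,3])
  i=4: ✓ (rhs at j=4)
  i=5: ✓ (rhs at j=5)
Positions where it holds: {0, 3, 4, 5} → 4.

4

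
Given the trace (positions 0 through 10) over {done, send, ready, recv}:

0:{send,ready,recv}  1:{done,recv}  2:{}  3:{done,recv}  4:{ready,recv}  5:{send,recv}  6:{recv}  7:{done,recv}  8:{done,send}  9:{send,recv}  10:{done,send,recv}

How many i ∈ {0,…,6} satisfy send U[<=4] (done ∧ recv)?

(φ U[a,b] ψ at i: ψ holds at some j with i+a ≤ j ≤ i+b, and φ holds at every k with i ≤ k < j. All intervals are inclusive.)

3

Evaluate at each i in [0,6]:
  i=0: ✓ (rhs at j=1; lhs holds on [0,0])
  i=1: ✓ (rhs at j=1)
  i=2: ✗ (lhs fails at k=2 before rhs at j=3)
  i=3: ✓ (rhs at j=3)
  i=4: ✗ (lhs fails at k=4 before rhs at j=7)
  i=5: ✗ (lhs fails at k=6 before rhs at j=7)
  i=6: ✗ (lhs fails at k=6 before rhs at j=7)
Positions where it holds: {0, 1, 3} → 3.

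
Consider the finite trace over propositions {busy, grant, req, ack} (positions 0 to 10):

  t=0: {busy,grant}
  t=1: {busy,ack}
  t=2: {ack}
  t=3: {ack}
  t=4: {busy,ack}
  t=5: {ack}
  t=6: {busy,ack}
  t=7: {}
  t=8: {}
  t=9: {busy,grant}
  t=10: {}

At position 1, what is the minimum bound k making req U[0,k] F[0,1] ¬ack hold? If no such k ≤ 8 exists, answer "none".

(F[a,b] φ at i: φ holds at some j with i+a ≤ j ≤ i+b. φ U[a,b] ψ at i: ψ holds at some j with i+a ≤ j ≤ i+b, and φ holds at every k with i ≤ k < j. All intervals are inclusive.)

none

Need earliest j ≥ 1 with F[0,1] ¬ack, and req at every k in [1,j-1].
  j=1: rhs fails.
  j=2: rhs fails.
  j=3: rhs fails.
  j=4: rhs fails.
  j=5: rhs fails.
  j=6: rhs holds but lhs fails at k=1.
  j=7: rhs holds but lhs fails at k=1.
  j=8: rhs holds but lhs fails at k=1.
  j=9: rhs holds but lhs fails at k=1.
No witness within the range → none.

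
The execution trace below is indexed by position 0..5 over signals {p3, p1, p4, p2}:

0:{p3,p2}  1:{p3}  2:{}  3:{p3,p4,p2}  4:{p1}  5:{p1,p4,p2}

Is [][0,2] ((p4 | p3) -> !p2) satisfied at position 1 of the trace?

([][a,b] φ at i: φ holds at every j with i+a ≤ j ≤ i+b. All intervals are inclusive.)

Check ((p4 | p3) -> !p2) at every j in [1,3]:
  j=1: antecedent true; consequent true → ✓
  j=2: antecedent false → ✓
  j=3: antecedent true; consequent false → ✗
Fails at j=3 → formula fails.

False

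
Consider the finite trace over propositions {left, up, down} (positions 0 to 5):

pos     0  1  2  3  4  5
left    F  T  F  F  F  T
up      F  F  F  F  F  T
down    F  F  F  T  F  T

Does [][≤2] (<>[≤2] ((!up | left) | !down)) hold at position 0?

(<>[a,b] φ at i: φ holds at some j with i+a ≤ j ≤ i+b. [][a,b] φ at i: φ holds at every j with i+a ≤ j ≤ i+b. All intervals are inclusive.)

Check <>[≤2] ((!up | left) | !down) at every j in [0,2]:
  j=0: holds (witness at 0)
  j=1: holds (witness at 1)
  j=2: holds (witness at 2)
All positions satisfy it → formula holds.

True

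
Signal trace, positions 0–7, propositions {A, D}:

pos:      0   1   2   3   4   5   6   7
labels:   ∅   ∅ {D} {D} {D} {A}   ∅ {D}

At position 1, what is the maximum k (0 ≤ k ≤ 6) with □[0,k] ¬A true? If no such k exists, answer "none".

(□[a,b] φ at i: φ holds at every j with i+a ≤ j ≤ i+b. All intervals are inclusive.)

¬A must hold from j=1 onward; find where it first fails.
  j=1: holds
  j=2: holds
  j=3: holds
  j=4: holds
  j=5: fails
Holds on [1,4], so largest k = 3.

3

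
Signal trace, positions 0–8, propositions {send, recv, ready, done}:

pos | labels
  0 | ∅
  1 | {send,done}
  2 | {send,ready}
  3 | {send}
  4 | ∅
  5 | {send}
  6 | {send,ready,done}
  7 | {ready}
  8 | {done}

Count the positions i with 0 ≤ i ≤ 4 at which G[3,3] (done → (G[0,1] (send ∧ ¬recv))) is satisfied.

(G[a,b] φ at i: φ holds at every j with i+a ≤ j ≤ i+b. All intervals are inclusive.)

4

Evaluate at each i in [0,4]:
  i=0: ✓ (all of [3,3])
  i=1: ✓ (all of [4,4])
  i=2: ✓ (all of [5,5])
  i=3: ✗ (fails at j=6)
  i=4: ✓ (all of [7,7])
Positions where it holds: {0, 1, 2, 4} → 4.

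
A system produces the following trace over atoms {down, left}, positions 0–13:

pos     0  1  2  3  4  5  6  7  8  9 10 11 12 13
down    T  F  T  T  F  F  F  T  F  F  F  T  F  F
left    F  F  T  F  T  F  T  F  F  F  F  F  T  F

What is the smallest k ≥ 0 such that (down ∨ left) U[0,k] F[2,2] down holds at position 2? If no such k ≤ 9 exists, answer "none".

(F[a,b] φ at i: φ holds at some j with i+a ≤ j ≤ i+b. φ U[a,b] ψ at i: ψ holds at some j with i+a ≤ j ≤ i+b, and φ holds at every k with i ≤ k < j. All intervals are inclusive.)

3

Need earliest j ≥ 2 with F[2,2] down, and (down ∨ left) at every k in [2,j-1].
  j=2: rhs fails.
  j=3: rhs fails.
  j=4: rhs fails.
  j=5: rhs holds; lhs holds on [2,4]. k = 3.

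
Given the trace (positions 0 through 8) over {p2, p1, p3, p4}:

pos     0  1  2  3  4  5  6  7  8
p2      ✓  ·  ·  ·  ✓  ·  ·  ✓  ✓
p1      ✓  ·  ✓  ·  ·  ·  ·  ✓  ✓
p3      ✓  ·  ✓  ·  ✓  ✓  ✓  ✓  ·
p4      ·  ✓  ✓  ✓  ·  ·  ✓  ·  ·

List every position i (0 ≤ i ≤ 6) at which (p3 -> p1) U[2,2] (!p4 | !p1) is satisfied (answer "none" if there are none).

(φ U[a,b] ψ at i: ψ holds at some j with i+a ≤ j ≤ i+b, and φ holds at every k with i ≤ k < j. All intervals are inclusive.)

Evaluate at each i in [0,6]:
  i=0: ✗ (no rhs in [2,2])
  i=1: ✓ (rhs at j=3; lhs holds on [1,2])
  i=2: ✓ (rhs at j=4; lhs holds on [2,3])
  i=3: ✗ (lhs fails at k=4 before rhs at j=5)
  i=4: ✗ (lhs fails at k=4 before rhs at j=6)
  i=5: ✗ (lhs fails at k=5 before rhs at j=7)
  i=6: ✗ (lhs fails at k=6 before rhs at j=8)

1, 2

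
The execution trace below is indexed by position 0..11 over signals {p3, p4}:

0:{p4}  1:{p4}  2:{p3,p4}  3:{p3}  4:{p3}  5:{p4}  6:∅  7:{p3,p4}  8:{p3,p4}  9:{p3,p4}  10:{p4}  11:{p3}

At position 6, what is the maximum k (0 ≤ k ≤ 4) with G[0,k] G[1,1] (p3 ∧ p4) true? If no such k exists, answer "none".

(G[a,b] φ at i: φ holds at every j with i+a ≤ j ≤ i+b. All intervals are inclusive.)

2

G[1,1] (p3 ∧ p4) must hold from j=6 onward; find where it first fails.
  j=6: holds
  j=7: holds
  j=8: holds
  j=9: fails
Holds on [6,8], so largest k = 2.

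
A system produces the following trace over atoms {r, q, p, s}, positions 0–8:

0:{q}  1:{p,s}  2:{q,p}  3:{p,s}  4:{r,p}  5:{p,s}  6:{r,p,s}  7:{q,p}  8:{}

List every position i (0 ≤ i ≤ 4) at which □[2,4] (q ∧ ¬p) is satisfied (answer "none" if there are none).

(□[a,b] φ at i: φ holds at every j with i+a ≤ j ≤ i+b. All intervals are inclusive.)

Evaluate at each i in [0,4]:
  i=0: ✗ (fails at j=2)
  i=1: ✗ (fails at j=3)
  i=2: ✗ (fails at j=4)
  i=3: ✗ (fails at j=5)
  i=4: ✗ (fails at j=6)

none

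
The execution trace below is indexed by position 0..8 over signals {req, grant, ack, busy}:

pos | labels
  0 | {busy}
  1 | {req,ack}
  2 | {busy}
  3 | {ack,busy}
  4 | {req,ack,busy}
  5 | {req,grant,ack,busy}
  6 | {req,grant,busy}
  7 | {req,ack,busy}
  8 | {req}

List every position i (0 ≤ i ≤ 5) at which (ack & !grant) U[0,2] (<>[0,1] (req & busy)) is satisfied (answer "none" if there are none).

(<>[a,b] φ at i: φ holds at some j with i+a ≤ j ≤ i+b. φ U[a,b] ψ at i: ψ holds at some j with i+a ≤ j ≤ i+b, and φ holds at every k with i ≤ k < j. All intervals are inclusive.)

Evaluate at each i in [0,5]:
  i=0: ✗ (no rhs in [0,2])
  i=1: ✗ (lhs fails at k=2 before rhs at j=3)
  i=2: ✗ (lhs fails at k=2 before rhs at j=3)
  i=3: ✓ (rhs at j=3)
  i=4: ✓ (rhs at j=4)
  i=5: ✓ (rhs at j=5)

3, 4, 5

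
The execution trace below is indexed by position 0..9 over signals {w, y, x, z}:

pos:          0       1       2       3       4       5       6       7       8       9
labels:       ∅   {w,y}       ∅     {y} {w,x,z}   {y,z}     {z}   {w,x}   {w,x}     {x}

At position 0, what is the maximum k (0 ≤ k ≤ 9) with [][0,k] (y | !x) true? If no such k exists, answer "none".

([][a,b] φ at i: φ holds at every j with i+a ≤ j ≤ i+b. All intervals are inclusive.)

3

(y | !x) must hold from j=0 onward; find where it first fails.
  j=0: holds
  j=1: holds
  j=2: holds
  j=3: holds
  j=4: fails
Holds on [0,3], so largest k = 3.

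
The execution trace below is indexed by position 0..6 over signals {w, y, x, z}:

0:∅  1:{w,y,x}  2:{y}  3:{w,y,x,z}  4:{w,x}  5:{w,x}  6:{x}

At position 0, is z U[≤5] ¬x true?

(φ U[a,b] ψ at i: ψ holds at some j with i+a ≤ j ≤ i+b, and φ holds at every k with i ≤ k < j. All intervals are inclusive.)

Need some j in [0,5] with ¬x, and z at every k in [0,j-1].
  j=0: ¬x holds; no prefix to check → satisfied.

Holds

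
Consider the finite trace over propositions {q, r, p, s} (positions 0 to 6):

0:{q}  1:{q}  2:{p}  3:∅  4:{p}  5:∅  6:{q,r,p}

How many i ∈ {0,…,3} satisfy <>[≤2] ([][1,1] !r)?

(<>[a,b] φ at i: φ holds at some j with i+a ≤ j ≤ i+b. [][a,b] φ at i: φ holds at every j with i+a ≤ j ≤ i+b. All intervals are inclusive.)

Evaluate at each i in [0,3]:
  i=0: ✓ (witness j=0)
  i=1: ✓ (witness j=1)
  i=2: ✓ (witness j=2)
  i=3: ✓ (witness j=3)
Positions where it holds: {0, 1, 2, 3} → 4.

4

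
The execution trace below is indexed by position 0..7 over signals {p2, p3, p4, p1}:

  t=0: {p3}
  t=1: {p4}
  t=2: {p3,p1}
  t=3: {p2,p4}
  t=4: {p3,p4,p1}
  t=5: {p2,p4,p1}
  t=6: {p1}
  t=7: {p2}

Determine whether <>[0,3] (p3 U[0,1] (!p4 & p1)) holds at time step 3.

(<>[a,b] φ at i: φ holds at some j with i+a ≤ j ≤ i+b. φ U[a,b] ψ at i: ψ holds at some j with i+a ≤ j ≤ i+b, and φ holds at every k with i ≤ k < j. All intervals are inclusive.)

Yes

Check (p3 U[0,1] (!p4 & p1)) at each j in [3,6]:
  j=3: fails
  j=4: fails
  j=5: fails
  j=6: holds
Found at j=6 → formula holds.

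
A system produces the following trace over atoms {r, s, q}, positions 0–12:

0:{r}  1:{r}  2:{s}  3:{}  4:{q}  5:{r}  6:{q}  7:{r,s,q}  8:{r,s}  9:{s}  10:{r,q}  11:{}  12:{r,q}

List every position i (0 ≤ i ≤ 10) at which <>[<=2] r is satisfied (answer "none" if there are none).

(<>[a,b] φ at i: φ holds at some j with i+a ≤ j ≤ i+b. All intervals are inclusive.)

Evaluate at each i in [0,10]:
  i=0: ✓ (witness j=0)
  i=1: ✓ (witness j=1)
  i=2: ✗ (none in [2,4])
  i=3: ✓ (witness j=5)
  i=4: ✓ (witness j=5)
  i=5: ✓ (witness j=5)
  i=6: ✓ (witness j=7)
  i=7: ✓ (witness j=7)
  i=8: ✓ (witness j=8)
  i=9: ✓ (witness j=10)
  i=10: ✓ (witness j=10)

0, 1, 3, 4, 5, 6, 7, 8, 9, 10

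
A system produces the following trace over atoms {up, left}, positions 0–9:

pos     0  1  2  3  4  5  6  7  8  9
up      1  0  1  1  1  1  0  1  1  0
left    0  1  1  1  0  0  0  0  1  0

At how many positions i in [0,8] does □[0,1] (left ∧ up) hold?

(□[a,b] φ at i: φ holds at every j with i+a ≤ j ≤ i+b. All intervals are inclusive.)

1

Evaluate at each i in [0,8]:
  i=0: ✗ (fails at j=0)
  i=1: ✗ (fails at j=1)
  i=2: ✓ (all of [2,3])
  i=3: ✗ (fails at j=4)
  i=4: ✗ (fails at j=4)
  i=5: ✗ (fails at j=5)
  i=6: ✗ (fails at j=6)
  i=7: ✗ (fails at j=7)
  i=8: ✗ (fails at j=9)
Positions where it holds: {2} → 1.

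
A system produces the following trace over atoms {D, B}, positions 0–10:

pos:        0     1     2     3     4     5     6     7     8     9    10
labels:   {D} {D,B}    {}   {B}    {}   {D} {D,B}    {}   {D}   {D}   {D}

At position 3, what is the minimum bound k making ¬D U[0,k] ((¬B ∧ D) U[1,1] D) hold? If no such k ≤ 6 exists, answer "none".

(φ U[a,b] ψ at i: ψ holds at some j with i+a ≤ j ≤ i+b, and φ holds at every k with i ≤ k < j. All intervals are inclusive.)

Need earliest j ≥ 3 with ((¬B ∧ D) U[1,1] D), and ¬D at every k in [3,j-1].
  j=3: rhs fails.
  j=4: rhs fails.
  j=5: rhs holds; lhs holds on [3,4]. k = 2.

2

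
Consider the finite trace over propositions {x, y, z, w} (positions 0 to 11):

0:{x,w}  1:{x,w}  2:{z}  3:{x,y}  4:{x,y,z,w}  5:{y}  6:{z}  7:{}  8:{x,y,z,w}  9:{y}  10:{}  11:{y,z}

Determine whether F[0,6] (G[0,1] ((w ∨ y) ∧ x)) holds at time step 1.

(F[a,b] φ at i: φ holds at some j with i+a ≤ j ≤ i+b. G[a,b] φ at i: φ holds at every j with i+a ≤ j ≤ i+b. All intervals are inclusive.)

True

Check G[0,1] ((w ∨ y) ∧ x) at each j in [1,7]:
  j=1: fails at 2
  j=2: fails at 2
  j=3: holds on [3,4]
  j=4: fails at 5
  j=5: fails at 5
  j=6: fails at 6
  j=7: fails at 7
Found at j=3 → formula holds.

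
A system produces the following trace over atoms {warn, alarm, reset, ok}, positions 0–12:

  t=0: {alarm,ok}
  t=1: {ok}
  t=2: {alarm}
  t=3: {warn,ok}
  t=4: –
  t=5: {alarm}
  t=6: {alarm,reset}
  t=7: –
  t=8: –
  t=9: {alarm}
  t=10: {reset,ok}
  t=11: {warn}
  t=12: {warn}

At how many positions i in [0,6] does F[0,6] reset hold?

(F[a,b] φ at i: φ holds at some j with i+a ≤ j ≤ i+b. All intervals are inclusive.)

Evaluate at each i in [0,6]:
  i=0: ✓ (witness j=6)
  i=1: ✓ (witness j=6)
  i=2: ✓ (witness j=6)
  i=3: ✓ (witness j=6)
  i=4: ✓ (witness j=6)
  i=5: ✓ (witness j=6)
  i=6: ✓ (witness j=6)
Positions where it holds: {0, 1, 2, 3, 4, 5, 6} → 7.

7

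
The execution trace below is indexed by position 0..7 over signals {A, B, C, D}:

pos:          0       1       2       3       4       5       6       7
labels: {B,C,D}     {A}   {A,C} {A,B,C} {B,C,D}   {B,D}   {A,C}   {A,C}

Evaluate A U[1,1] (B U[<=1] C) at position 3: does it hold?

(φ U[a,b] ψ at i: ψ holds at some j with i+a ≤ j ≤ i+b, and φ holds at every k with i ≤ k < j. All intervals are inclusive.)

Need some j in [4,4] with (B U[<=1] C), and A at every k in [3,j-1].
  j=4: (B U[<=1] C) holds; A holds at every k in [3,3] → satisfied.

Yes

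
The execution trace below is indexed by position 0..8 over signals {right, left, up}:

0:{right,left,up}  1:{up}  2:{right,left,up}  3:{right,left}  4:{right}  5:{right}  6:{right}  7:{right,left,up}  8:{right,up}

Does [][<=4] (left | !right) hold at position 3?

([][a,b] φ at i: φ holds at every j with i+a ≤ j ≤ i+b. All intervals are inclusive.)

False

Check (left | !right) at every j in [3,7]:
  j=3: true
  j=4: false
  j=5: false
  j=6: false
  j=7: true
Fails at j=4 → formula fails.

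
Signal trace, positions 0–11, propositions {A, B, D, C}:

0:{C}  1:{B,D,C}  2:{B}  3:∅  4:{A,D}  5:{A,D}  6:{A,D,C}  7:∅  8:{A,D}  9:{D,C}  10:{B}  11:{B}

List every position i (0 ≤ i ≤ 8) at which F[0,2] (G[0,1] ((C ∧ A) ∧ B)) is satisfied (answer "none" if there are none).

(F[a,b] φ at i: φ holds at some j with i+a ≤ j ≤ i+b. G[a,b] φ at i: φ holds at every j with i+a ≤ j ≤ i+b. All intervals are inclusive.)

Evaluate at each i in [0,8]:
  i=0: ✗ (none in [0,2])
  i=1: ✗ (none in [1,3])
  i=2: ✗ (none in [2,4])
  i=3: ✗ (none in [3,5])
  i=4: ✗ (none in [4,6])
  i=5: ✗ (none in [5,7])
  i=6: ✗ (none in [6,8])
  i=7: ✗ (none in [7,9])
  i=8: ✗ (none in [8,10])

none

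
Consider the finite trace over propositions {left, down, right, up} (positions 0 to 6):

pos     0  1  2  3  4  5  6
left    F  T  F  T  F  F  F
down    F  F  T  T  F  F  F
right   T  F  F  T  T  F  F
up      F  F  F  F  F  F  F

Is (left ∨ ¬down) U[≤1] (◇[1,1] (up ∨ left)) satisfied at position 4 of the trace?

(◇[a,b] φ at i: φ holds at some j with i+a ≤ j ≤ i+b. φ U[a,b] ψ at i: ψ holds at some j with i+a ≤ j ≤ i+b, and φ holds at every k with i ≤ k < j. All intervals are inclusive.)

Need some j in [4,5] with ◇[1,1] (up ∨ left), and (left ∨ ¬down) at every k in [4,j-1].
  j=4: ◇[1,1] (up ∨ left) — fails (none in [5,5]).
  j=5: ◇[1,1] (up ∨ left) — fails (none in [6,6]).
No j in the window works → until fails.

No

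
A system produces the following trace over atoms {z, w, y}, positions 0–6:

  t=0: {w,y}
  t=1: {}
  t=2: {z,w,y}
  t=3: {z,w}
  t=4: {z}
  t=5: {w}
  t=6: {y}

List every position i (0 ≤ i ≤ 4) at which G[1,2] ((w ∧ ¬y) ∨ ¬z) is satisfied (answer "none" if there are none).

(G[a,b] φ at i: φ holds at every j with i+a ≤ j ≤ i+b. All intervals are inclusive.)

Evaluate at each i in [0,4]:
  i=0: ✗ (fails at j=2)
  i=1: ✗ (fails at j=2)
  i=2: ✗ (fails at j=4)
  i=3: ✗ (fails at j=4)
  i=4: ✓ (all of [5,6])

4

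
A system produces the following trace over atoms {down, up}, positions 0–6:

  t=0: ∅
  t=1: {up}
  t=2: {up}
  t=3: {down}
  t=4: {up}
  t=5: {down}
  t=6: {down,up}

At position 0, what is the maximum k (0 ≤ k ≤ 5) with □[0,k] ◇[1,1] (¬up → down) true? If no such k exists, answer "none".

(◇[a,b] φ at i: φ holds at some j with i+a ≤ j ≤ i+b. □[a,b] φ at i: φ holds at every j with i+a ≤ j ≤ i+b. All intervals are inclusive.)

5

◇[1,1] (¬up → down) must hold from j=0 onward; find where it first fails.
  j=0: holds
  j=1: holds
  j=2: holds
  j=3: holds
  j=4: holds
  j=5: holds
Holds through j=5; largest k = 5.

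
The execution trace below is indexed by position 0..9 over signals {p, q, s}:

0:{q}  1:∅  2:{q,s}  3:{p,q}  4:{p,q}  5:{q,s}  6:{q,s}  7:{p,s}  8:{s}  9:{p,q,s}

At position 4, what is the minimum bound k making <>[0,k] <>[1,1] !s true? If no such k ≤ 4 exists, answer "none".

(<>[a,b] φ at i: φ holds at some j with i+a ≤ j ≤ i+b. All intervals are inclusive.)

Scan j = 4,5,… for <>[1,1] !s:
  j=4: fails
  j=5: fails
  j=6: fails
  j=7: fails
  j=8: fails
No j in [4,8] satisfies it → none.

none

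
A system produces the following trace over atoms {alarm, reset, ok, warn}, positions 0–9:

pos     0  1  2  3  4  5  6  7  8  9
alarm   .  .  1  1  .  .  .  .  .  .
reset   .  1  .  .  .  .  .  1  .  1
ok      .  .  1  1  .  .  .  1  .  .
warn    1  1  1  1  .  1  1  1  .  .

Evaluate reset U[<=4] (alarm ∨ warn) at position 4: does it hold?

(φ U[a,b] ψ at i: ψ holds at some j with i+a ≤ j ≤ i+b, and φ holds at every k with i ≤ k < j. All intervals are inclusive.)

No

Need some j in [4,8] with (alarm ∨ warn), and reset at every k in [4,j-1].
  j=4: (alarm ∨ warn) false.
  j=5: (alarm ∨ warn) holds, but reset fails at k=4 → not this j.
  j=6: (alarm ∨ warn) holds, but reset fails at k=4 → not this j.
  j=7: (alarm ∨ warn) holds, but reset fails at k=4 → not this j.
  j=8: (alarm ∨ warn) false.
No j in the window works → until fails.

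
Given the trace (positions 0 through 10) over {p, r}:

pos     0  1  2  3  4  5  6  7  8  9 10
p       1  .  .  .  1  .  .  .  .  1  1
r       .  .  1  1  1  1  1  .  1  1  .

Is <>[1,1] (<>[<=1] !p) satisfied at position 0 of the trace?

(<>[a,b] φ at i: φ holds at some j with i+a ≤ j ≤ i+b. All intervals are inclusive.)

Holds

Check <>[<=1] !p at each j in [1,1]:
  j=1: holds (witness at 1)
Found at j=1 → formula holds.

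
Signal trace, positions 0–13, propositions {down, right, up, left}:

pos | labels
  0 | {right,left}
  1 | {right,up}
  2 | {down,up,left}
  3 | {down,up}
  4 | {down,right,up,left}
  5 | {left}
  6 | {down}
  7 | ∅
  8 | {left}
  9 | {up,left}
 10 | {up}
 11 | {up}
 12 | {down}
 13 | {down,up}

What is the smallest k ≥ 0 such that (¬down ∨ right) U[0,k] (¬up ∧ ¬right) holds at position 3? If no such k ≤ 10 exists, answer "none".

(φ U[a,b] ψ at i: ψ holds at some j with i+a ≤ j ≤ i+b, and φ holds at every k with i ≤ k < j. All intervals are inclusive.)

Need earliest j ≥ 3 with (¬up ∧ ¬right), and (¬down ∨ right) at every k in [3,j-1].
  j=3: rhs fails.
  j=4: rhs fails.
  j=5: rhs holds but lhs fails at k=3.
  j=6: rhs holds but lhs fails at k=3.
  j=7: rhs holds but lhs fails at k=3.
  j=8: rhs holds but lhs fails at k=3.
  j=9: rhs fails.
  j=10: rhs fails.
  j=11: rhs fails.
  j=12: rhs holds but lhs fails at k=3.
  j=13: rhs fails.
No witness within the range → none.

none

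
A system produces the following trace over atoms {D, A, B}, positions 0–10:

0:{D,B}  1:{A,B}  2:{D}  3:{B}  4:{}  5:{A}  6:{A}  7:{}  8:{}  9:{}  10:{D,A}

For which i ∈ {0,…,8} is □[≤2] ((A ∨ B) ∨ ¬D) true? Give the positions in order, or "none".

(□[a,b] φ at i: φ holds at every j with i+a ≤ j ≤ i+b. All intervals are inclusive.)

3, 4, 5, 6, 7, 8

Evaluate at each i in [0,8]:
  i=0: ✗ (fails at j=2)
  i=1: ✗ (fails at j=2)
  i=2: ✗ (fails at j=2)
  i=3: ✓ (all of [3,5])
  i=4: ✓ (all of [4,6])
  i=5: ✓ (all of [5,7])
  i=6: ✓ (all of [6,8])
  i=7: ✓ (all of [7,9])
  i=8: ✓ (all of [8,10])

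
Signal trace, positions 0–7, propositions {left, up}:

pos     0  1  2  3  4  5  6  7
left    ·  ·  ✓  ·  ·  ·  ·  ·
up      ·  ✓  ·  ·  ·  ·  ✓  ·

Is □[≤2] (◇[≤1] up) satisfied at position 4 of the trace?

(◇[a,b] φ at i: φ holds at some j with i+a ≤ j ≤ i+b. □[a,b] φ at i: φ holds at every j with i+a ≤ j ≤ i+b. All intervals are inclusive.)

False

Check ◇[≤1] up at every j in [4,6]:
  j=4: fails (none in [4,5])
  j=5: holds (witness at 6)
  j=6: holds (witness at 6)
Fails at j=4 → formula fails.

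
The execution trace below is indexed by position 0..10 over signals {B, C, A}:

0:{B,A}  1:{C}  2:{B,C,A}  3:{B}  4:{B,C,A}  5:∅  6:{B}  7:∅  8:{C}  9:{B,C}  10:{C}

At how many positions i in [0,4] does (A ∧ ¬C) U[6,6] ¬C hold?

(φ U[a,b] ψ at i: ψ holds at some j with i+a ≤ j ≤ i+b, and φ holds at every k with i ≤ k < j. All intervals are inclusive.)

0

Evaluate at each i in [0,4]:
  i=0: ✗ (lhs fails at k=1 before rhs at j=6)
  i=1: ✗ (lhs fails at k=1 before rhs at j=7)
  i=2: ✗ (no rhs in [8,8])
  i=3: ✗ (no rhs in [9,9])
  i=4: ✗ (no rhs in [10,10])
Positions where it holds: {} → 0.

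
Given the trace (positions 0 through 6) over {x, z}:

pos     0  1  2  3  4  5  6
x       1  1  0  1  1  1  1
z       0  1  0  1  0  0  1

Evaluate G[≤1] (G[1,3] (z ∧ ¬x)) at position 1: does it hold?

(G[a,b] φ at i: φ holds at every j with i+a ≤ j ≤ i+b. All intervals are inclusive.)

Check G[1,3] (z ∧ ¬x) at every j in [1,2]:
  j=1: fails at 2
  j=2: fails at 3
Fails at j=1 → formula fails.

No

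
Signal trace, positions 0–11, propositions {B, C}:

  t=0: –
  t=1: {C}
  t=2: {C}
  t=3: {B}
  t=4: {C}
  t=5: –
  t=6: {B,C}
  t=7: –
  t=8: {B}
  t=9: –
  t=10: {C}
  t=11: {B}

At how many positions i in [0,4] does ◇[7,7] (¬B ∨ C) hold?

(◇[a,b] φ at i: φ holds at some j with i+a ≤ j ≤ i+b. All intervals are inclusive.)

Evaluate at each i in [0,4]:
  i=0: ✓ (witness j=7)
  i=1: ✗ (none in [8,8])
  i=2: ✓ (witness j=9)
  i=3: ✓ (witness j=10)
  i=4: ✗ (none in [11,11])
Positions where it holds: {0, 2, 3} → 3.

3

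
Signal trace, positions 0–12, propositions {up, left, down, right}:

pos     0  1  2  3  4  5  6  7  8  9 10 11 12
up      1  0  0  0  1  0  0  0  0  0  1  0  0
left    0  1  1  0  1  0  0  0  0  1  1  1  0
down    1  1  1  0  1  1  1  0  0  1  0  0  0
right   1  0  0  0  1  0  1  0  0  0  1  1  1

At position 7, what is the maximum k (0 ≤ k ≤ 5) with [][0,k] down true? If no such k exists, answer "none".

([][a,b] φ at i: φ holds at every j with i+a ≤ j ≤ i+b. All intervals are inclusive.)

down must hold from j=7 onward; find where it first fails.
  j=7: fails → no k works.

none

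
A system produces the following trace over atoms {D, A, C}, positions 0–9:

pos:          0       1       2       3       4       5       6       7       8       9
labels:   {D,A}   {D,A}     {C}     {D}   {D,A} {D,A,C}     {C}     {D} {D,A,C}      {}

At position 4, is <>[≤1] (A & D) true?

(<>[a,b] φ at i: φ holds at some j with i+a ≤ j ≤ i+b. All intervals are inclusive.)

Check (A & D) at each j in [4,5]:
  j=4: true
  j=5: true
Found at j=4 → formula holds.

Holds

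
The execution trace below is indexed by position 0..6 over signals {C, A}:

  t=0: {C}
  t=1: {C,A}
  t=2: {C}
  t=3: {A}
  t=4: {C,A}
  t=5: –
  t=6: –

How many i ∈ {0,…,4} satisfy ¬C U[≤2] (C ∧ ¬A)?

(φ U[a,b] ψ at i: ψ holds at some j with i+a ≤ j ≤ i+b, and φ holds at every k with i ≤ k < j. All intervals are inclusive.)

Evaluate at each i in [0,4]:
  i=0: ✓ (rhs at j=0)
  i=1: ✗ (lhs fails at k=1 before rhs at j=2)
  i=2: ✓ (rhs at j=2)
  i=3: ✗ (no rhs in [3,5])
  i=4: ✗ (no rhs in [4,6])
Positions where it holds: {0, 2} → 2.

2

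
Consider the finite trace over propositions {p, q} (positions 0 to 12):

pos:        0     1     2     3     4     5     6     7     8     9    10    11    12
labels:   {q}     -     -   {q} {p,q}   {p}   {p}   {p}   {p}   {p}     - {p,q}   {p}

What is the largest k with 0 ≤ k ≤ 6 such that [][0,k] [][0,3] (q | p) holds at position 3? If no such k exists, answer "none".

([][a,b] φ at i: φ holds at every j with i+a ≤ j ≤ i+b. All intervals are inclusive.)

3

[][0,3] (q | p) must hold from j=3 onward; find where it first fails.
  j=3: holds
  j=4: holds
  j=5: holds
  j=6: holds
  j=7: fails
Holds on [3,6], so largest k = 3.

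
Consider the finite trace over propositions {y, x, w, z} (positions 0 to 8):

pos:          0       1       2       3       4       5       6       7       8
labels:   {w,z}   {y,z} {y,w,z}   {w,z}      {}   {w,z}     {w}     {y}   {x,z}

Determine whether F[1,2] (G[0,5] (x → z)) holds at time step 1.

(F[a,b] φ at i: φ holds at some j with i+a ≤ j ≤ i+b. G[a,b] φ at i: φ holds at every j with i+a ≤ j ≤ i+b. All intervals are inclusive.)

Yes

Check G[0,5] (x → z) at each j in [2,3]:
  j=2: holds on [2,7]
  j=3: holds on [3,8]
Found at j=2 → formula holds.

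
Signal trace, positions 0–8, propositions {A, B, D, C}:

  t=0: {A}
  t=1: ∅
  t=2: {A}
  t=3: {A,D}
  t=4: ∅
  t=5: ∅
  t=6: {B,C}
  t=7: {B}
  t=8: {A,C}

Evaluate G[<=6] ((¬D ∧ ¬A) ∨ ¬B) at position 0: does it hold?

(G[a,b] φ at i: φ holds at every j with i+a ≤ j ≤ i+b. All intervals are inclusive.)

Check ((¬D ∧ ¬A) ∨ ¬B) at every j in [0,6]:
  j=0: true
  j=1: true
  j=2: true
  j=3: true
  j=4: true
  j=5: true
  j=6: true
All positions satisfy it → formula holds.

True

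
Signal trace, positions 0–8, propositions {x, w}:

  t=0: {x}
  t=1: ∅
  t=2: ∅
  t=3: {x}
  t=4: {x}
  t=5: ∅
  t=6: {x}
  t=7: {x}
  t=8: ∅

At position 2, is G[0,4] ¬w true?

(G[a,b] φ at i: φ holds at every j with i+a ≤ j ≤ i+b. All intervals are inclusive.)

True

Check ¬w at every j in [2,6]:
  j=2: true
  j=3: true
  j=4: true
  j=5: true
  j=6: true
All positions satisfy it → formula holds.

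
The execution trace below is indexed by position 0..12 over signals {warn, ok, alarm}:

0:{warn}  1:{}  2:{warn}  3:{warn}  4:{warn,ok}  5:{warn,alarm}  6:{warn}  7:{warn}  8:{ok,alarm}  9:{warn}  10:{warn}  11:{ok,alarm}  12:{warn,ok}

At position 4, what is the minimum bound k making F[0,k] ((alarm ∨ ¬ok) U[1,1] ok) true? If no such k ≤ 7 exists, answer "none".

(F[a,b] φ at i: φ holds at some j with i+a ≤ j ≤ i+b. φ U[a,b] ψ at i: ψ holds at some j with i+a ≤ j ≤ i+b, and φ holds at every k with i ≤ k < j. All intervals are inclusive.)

3

Scan j = 4,5,… for ((alarm ∨ ¬ok) U[1,1] ok):
  j=4: fails
  j=5: fails
  j=6: fails
  j=7: holds
First hit at j=7, so smallest k = 7-4 = 3.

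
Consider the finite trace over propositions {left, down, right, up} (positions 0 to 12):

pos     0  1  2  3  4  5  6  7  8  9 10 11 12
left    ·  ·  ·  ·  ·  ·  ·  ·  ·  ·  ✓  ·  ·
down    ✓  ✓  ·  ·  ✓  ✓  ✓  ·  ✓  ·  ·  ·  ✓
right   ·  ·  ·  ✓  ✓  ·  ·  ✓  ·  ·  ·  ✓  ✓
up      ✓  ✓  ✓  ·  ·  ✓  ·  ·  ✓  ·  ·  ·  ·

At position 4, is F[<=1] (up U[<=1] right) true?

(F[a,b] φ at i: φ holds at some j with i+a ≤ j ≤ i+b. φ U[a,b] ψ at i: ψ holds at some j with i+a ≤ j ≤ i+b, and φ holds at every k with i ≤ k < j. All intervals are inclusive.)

Holds

Check (up U[<=1] right) at each j in [4,5]:
  j=4: holds
  j=5: fails
Found at j=4 → formula holds.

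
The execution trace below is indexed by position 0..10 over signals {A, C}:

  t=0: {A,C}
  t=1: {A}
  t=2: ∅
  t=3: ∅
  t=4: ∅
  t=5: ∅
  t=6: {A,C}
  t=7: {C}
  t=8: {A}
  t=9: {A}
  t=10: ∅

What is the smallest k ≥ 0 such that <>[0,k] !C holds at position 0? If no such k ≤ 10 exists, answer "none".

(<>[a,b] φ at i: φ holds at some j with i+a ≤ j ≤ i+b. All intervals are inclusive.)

1

Scan j = 0,1,… for !C:
  j=0: fails
  j=1: holds
First hit at j=1, so smallest k = 1-0 = 1.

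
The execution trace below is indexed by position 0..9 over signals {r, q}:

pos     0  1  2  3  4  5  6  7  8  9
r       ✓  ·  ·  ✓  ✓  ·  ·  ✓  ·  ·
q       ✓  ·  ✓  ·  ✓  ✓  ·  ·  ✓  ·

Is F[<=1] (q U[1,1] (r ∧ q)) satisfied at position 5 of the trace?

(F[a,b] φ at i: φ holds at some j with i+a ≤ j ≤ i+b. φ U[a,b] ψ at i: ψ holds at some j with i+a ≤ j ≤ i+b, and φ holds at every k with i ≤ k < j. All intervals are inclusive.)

Does not hold

Check (q U[1,1] (r ∧ q)) at each j in [5,6]:
  j=5: fails
  j=6: fails
No position in the window satisfies it → formula fails.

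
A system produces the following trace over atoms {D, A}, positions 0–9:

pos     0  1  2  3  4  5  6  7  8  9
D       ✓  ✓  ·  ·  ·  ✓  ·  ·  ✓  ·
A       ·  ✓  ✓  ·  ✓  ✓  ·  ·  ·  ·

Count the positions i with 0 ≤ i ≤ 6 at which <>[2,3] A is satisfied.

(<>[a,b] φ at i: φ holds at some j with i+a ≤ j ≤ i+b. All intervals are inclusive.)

4

Evaluate at each i in [0,6]:
  i=0: ✓ (witness j=2)
  i=1: ✓ (witness j=4)
  i=2: ✓ (witness j=4)
  i=3: ✓ (witness j=5)
  i=4: ✗ (none in [6,7])
  i=5: ✗ (none in [7,8])
  i=6: ✗ (none in [8,9])
Positions where it holds: {0, 1, 2, 3} → 4.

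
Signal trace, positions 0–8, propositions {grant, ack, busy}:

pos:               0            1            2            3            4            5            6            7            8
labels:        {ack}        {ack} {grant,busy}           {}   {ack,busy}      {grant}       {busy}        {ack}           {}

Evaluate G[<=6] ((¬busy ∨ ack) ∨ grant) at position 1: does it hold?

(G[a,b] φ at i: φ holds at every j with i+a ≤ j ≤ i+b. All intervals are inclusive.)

False

Check ((¬busy ∨ ack) ∨ grant) at every j in [1,7]:
  j=1: true
  j=2: true
  j=3: true
  j=4: true
  j=5: true
  j=6: false
  j=7: true
Fails at j=6 → formula fails.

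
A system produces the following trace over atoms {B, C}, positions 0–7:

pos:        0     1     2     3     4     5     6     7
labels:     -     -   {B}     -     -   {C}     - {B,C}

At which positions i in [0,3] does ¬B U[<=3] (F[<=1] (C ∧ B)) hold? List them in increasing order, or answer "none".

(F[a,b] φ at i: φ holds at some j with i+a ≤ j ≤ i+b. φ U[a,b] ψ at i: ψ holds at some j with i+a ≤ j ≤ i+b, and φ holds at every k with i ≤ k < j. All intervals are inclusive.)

Evaluate at each i in [0,3]:
  i=0: ✗ (no rhs in [0,3])
  i=1: ✗ (no rhs in [1,4])
  i=2: ✗ (no rhs in [2,5])
  i=3: ✓ (rhs at j=6; lhs holds on [3,5])

3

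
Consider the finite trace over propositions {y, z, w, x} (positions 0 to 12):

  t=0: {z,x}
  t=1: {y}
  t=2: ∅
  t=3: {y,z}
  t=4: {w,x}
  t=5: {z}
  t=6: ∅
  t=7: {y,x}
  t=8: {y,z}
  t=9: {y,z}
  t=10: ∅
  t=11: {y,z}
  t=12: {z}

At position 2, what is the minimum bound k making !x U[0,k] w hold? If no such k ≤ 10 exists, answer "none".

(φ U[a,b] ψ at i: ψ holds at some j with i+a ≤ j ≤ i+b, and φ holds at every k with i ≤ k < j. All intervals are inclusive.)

2

Need earliest j ≥ 2 with w, and !x at every k in [2,j-1].
  j=2: rhs fails.
  j=3: rhs fails.
  j=4: rhs holds; lhs holds on [2,3]. k = 2.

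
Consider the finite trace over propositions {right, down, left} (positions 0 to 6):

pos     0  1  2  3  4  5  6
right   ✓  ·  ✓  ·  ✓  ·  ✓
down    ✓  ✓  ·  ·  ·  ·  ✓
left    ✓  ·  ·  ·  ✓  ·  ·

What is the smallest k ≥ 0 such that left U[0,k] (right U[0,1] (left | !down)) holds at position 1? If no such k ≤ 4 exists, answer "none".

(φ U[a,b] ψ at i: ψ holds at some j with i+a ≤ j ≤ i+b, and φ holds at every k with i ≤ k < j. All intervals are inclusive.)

Need earliest j ≥ 1 with (right U[0,1] (left | !down)), and left at every k in [1,j-1].
  j=1: rhs fails.
  j=2: rhs holds but lhs fails at k=1.
  j=3: rhs holds but lhs fails at k=1.
  j=4: rhs holds but lhs fails at k=1.
  j=5: rhs holds but lhs fails at k=1.
No witness within the range → none.

none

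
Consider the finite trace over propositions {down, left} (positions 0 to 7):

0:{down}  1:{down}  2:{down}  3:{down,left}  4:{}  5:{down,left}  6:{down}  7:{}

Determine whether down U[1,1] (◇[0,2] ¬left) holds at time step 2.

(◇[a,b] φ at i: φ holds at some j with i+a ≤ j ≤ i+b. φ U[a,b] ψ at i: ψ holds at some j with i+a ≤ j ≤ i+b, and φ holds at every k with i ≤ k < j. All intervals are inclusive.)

Yes

Need some j in [3,3] with ◇[0,2] ¬left, and down at every k in [2,j-1].
  j=3: ◇[0,2] ¬left holds; down holds at every k in [2,2] → satisfied.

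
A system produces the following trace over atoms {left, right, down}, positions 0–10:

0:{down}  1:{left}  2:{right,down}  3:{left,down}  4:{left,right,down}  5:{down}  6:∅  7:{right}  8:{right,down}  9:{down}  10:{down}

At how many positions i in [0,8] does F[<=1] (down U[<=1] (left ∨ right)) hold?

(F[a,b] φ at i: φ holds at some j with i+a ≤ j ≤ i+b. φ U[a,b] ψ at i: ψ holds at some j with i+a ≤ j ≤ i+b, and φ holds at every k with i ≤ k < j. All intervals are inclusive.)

Evaluate at each i in [0,8]:
  i=0: ✓ (witness j=0)
  i=1: ✓ (witness j=1)
  i=2: ✓ (witness j=2)
  i=3: ✓ (witness j=3)
  i=4: ✓ (witness j=4)
  i=5: ✗ (none in [5,6])
  i=6: ✓ (witness j=7)
  i=7: ✓ (witness j=7)
  i=8: ✓ (witness j=8)
Positions where it holds: {0, 1, 2, 3, 4, 6, 7, 8} → 8.

8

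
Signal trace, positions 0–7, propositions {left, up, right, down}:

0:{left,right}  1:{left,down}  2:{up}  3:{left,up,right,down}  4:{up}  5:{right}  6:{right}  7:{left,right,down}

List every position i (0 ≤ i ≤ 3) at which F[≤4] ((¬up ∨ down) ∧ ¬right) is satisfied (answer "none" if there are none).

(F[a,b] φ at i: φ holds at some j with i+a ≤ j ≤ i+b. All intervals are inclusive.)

Evaluate at each i in [0,3]:
  i=0: ✓ (witness j=1)
  i=1: ✓ (witness j=1)
  i=2: ✗ (none in [2,6])
  i=3: ✗ (none in [3,7])

0, 1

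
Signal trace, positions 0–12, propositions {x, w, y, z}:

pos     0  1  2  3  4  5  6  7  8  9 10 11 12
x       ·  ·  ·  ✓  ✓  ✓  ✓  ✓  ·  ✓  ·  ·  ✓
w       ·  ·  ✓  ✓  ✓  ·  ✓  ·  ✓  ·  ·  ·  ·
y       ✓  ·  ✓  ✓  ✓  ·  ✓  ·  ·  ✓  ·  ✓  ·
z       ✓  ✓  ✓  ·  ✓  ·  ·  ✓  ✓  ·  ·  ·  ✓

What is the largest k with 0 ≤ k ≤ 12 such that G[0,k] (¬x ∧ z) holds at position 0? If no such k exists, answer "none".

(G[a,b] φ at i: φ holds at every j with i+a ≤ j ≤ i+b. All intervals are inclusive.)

(¬x ∧ z) must hold from j=0 onward; find where it first fails.
  j=0: holds
  j=1: holds
  j=2: holds
  j=3: fails
Holds on [0,2], so largest k = 2.

2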